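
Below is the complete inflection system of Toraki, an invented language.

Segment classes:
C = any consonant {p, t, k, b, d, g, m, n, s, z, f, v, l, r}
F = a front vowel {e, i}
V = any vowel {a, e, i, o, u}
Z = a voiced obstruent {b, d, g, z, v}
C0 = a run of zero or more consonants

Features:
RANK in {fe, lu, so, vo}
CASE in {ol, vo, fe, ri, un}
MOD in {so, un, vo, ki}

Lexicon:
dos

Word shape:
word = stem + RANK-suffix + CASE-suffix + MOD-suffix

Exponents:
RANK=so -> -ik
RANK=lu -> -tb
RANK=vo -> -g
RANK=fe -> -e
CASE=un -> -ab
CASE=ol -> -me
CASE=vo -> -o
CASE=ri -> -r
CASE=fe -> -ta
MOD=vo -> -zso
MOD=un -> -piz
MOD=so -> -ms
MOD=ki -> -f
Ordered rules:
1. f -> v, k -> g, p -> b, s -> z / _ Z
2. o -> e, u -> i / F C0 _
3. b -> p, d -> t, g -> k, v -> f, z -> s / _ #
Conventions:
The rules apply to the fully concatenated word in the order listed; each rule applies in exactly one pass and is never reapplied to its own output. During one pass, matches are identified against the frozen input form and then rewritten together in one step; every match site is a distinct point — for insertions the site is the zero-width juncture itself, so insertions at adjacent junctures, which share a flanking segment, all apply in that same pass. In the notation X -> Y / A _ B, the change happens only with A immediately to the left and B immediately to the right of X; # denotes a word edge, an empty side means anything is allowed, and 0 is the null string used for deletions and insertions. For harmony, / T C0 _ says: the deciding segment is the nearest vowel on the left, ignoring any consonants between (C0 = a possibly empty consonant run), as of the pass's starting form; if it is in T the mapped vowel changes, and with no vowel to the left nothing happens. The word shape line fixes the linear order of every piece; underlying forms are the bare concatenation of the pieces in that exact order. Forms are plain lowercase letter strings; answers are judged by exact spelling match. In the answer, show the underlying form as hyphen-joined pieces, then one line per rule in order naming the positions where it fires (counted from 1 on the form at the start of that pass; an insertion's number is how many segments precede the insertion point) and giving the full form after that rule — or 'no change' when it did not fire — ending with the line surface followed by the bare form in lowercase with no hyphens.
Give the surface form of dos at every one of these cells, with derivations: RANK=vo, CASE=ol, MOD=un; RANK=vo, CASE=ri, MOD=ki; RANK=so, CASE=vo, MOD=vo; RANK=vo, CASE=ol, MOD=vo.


cell RANK=vo, CASE=ol, MOD=un:
underlying: dos-g-me-piz
1. f -> v, k -> g, p -> b, s -> z / _ Z: fires at position(s) 3: dozgmepiz
2. o -> e, u -> i / F C0 _: no change
3. b -> p, d -> t, g -> k, v -> f, z -> s / _ #: fires at position(s) 9: dozgmepis
surface: dozgmepis

cell RANK=vo, CASE=ri, MOD=ki:
underlying: dos-g-r-f
1. f -> v, k -> g, p -> b, s -> z / _ Z: fires at position(s) 3: dozgrf
2. o -> e, u -> i / F C0 _: no change
3. b -> p, d -> t, g -> k, v -> f, z -> s / _ #: no change
surface: dozgrf

cell RANK=so, CASE=vo, MOD=vo:
underlying: dos-ik-o-zso
1. f -> v, k -> g, p -> b, s -> z / _ Z: no change
2. o -> e, u -> i / F C0 _: fires at position(s) 6: dosikezso
3. b -> p, d -> t, g -> k, v -> f, z -> s / _ #: no change
surface: dosikezso

cell RANK=vo, CASE=ol, MOD=vo:
underlying: dos-g-me-zso
1. f -> v, k -> g, p -> b, s -> z / _ Z: fires at position(s) 3: dozgmezso
2. o -> e, u -> i / F C0 _: fires at position(s) 9: dozgmezse
3. b -> p, d -> t, g -> k, v -> f, z -> s / _ #: no change
surface: dozgmezse


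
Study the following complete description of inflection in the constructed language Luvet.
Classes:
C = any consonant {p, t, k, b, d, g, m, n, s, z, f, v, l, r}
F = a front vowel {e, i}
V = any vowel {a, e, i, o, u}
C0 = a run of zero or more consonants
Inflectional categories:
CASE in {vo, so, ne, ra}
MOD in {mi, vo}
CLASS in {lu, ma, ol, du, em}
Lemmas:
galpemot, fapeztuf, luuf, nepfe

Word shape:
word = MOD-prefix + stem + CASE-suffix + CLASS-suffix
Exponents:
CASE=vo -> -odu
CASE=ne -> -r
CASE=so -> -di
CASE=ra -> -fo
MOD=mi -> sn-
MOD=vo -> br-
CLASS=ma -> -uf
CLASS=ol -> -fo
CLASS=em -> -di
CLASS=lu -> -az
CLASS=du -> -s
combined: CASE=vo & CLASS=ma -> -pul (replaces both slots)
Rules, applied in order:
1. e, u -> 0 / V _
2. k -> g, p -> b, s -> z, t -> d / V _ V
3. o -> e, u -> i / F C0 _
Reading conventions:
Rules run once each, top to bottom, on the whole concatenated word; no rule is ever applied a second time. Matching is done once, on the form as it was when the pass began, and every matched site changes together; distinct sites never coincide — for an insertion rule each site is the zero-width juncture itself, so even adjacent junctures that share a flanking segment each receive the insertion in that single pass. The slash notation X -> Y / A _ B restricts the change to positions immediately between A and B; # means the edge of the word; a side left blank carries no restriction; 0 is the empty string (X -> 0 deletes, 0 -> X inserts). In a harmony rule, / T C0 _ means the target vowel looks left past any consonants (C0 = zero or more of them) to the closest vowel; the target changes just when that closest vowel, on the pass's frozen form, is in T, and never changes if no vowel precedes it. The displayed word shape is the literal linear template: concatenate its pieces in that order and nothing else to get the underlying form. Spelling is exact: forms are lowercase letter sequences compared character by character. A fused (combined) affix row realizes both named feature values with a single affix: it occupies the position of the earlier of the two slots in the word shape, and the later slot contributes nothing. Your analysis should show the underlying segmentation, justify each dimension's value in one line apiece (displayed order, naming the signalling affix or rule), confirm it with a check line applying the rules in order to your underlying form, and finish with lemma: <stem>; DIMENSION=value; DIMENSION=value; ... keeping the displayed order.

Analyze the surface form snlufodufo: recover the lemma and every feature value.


underlying: sn-luuf-odu-fo
CASE=vo - signalled by the affix -odu
MOD=mi - signalled by the affix sn-
CLASS=ol - signalled by the affix -fo
check: snluufodufo -> snlufodufo -> snlufodufo -> snlufodufo
lemma: luuf; CASE=vo; MOD=mi; CLASS=ol


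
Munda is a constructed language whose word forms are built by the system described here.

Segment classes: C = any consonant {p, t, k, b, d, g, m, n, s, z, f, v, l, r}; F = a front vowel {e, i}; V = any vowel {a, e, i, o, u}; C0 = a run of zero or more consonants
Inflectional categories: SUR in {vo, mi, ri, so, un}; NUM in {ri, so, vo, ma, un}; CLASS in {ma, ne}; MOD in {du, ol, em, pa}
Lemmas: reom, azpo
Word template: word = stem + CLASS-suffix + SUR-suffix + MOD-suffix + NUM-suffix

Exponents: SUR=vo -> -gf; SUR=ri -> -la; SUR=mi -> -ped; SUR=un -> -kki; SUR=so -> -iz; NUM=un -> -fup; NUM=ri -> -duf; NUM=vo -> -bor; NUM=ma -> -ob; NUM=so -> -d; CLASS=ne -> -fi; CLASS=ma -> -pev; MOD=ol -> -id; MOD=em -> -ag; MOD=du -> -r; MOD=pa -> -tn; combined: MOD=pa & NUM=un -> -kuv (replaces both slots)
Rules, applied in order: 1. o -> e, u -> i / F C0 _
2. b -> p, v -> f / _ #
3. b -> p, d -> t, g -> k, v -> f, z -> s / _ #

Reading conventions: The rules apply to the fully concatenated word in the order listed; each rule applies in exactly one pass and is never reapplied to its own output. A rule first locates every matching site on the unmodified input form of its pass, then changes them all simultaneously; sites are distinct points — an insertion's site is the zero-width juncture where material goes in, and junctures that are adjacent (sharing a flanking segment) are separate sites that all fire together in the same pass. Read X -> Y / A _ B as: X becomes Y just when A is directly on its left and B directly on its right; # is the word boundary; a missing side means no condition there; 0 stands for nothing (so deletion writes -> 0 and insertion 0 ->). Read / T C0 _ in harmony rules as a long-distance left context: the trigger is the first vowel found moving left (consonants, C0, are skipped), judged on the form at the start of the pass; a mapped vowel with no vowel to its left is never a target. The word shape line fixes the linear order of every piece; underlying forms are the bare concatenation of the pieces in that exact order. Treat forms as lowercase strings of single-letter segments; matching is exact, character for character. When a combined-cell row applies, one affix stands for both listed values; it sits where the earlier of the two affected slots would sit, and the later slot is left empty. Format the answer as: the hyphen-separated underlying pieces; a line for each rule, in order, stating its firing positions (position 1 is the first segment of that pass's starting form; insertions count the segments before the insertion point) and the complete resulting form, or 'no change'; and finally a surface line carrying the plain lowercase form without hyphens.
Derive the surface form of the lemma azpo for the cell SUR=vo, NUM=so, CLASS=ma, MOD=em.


underlying: azpo-pev-gf-ag-d
1. o -> e, u -> i / F C0 _: no change
2. b -> p, v -> f / _ #: no change
3. b -> p, d -> t, g -> k, v -> f, z -> s / _ #: fires at position(s) 12: azpopevgfagt
surface: azpopevgfagt


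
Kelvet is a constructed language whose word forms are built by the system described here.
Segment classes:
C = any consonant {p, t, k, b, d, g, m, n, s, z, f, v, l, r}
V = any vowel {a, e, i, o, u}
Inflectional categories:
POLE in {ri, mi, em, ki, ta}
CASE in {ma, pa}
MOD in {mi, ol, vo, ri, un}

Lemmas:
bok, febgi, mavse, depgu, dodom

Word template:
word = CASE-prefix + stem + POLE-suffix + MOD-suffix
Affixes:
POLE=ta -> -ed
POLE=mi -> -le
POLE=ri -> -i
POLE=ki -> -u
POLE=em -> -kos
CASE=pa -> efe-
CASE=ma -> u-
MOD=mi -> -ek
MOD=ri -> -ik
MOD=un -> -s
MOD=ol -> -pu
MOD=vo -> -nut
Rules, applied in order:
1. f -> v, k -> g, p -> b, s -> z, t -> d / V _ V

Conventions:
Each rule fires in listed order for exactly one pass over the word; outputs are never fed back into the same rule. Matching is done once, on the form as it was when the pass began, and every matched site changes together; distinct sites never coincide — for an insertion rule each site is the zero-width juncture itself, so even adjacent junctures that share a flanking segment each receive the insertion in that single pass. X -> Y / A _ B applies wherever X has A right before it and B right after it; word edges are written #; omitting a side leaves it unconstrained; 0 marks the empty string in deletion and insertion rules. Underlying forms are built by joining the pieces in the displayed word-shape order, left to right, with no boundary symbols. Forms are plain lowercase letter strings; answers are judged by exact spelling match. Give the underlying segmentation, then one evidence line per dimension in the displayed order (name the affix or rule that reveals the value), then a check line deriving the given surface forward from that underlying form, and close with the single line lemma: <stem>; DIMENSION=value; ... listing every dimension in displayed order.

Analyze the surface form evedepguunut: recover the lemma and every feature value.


underlying: efe-depgu-u-nut
POLE=ki - signalled by the affix -u
CASE=pa - signalled by the affix efe-
MOD=vo - signalled by the affix -nut
check: efedepguunut -> evedepguunut
lemma: depgu; POLE=ki; CASE=pa; MOD=vo


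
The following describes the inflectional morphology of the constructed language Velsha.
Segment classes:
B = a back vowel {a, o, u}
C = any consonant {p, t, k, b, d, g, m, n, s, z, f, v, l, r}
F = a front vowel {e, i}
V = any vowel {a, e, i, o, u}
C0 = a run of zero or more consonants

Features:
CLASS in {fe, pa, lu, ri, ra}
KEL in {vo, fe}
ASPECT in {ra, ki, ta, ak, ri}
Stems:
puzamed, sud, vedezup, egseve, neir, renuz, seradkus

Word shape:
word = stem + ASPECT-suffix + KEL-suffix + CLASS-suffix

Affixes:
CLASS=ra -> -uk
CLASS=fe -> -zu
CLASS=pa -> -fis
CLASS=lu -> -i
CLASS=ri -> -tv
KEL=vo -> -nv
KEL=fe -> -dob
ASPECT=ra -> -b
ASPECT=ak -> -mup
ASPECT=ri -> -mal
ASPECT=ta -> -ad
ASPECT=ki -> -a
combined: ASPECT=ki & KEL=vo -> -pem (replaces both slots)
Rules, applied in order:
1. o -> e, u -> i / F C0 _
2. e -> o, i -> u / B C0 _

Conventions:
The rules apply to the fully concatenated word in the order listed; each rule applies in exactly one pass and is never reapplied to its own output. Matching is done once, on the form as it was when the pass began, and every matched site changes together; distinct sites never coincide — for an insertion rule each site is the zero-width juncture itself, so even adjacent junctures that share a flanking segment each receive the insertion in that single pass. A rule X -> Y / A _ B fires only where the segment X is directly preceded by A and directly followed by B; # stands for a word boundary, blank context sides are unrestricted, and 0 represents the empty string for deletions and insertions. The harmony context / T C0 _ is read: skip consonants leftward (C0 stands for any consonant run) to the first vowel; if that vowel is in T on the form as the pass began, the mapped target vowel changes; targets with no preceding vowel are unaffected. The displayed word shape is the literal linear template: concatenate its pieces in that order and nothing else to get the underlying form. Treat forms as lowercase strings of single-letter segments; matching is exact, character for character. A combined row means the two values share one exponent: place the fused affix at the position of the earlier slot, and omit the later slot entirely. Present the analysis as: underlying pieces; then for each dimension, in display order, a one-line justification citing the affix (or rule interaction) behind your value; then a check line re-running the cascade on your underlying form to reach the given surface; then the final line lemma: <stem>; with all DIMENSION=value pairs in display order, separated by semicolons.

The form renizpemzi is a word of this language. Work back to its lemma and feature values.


underlying: renuz-pem-zu
CLASS=fe - signalled by the affix -zu
KEL=vo - signalled by the combined affix row
ASPECT=ki - signalled by the combined affix row
check: renuzpemzu -> renizpemzi -> renizpemzi
lemma: renuz; CLASS=fe; KEL=vo; ASPECT=ki


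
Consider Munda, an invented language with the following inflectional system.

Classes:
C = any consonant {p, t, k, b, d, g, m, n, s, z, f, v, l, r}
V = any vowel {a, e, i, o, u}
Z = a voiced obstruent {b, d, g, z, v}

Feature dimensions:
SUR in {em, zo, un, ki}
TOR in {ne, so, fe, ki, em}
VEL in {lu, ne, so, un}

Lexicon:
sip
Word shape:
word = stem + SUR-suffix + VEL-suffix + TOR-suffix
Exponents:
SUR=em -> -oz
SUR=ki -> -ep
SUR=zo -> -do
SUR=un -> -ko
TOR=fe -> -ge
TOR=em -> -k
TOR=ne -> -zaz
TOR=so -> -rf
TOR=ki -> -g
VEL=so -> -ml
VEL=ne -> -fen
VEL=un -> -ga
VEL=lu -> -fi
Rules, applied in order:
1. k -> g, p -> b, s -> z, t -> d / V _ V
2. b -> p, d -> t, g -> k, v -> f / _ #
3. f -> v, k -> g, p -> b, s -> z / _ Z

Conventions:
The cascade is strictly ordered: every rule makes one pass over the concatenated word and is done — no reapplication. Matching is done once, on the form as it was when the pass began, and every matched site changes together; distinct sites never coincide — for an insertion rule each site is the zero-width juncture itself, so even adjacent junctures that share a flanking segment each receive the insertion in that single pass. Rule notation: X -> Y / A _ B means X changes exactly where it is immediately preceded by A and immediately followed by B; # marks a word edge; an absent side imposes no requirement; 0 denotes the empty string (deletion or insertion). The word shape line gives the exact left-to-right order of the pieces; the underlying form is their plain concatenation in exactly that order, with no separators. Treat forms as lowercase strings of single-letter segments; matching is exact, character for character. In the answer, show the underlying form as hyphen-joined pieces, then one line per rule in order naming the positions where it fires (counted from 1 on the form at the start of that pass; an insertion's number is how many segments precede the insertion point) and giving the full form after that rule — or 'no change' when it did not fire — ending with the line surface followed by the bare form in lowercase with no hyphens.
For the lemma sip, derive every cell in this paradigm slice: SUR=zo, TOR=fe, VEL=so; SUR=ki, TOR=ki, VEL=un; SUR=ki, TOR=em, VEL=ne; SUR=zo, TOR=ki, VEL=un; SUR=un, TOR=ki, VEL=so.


cell SUR=zo, TOR=fe, VEL=so:
underlying: sip-do-ml-ge
1. k -> g, p -> b, s -> z, t -> d / V _ V: no change
2. b -> p, d -> t, g -> k, v -> f / _ #: no change
3. f -> v, k -> g, p -> b, s -> z / _ Z: fires at position(s) 3: sibdomlge
surface: sibdomlge

cell SUR=ki, TOR=ki, VEL=un:
underlying: sip-ep-ga-g
1. k -> g, p -> b, s -> z, t -> d / V _ V: fires at position(s) 3: sibepgag
2. b -> p, d -> t, g -> k, v -> f / _ #: fires at position(s) 8: sibepgak
3. f -> v, k -> g, p -> b, s -> z / _ Z: fires at position(s) 5: sibebgak
surface: sibebgak

cell SUR=ki, TOR=em, VEL=ne:
underlying: sip-ep-fen-k
1. k -> g, p -> b, s -> z, t -> d / V _ V: fires at position(s) 3: sibepfenk
2. b -> p, d -> t, g -> k, v -> f / _ #: no change
3. f -> v, k -> g, p -> b, s -> z / _ Z: no change
surface: sibepfenk

cell SUR=zo, TOR=ki, VEL=un:
underlying: sip-do-ga-g
1. k -> g, p -> b, s -> z, t -> d / V _ V: no change
2. b -> p, d -> t, g -> k, v -> f / _ #: fires at position(s) 8: sipdogak
3. f -> v, k -> g, p -> b, s -> z / _ Z: fires at position(s) 3: sibdogak
surface: sibdogak

cell SUR=un, TOR=ki, VEL=so:
underlying: sip-ko-ml-g
1. k -> g, p -> b, s -> z, t -> d / V _ V: no change
2. b -> p, d -> t, g -> k, v -> f / _ #: fires at position(s) 8: sipkomlk
3. f -> v, k -> g, p -> b, s -> z / _ Z: no change
surface: sipkomlk


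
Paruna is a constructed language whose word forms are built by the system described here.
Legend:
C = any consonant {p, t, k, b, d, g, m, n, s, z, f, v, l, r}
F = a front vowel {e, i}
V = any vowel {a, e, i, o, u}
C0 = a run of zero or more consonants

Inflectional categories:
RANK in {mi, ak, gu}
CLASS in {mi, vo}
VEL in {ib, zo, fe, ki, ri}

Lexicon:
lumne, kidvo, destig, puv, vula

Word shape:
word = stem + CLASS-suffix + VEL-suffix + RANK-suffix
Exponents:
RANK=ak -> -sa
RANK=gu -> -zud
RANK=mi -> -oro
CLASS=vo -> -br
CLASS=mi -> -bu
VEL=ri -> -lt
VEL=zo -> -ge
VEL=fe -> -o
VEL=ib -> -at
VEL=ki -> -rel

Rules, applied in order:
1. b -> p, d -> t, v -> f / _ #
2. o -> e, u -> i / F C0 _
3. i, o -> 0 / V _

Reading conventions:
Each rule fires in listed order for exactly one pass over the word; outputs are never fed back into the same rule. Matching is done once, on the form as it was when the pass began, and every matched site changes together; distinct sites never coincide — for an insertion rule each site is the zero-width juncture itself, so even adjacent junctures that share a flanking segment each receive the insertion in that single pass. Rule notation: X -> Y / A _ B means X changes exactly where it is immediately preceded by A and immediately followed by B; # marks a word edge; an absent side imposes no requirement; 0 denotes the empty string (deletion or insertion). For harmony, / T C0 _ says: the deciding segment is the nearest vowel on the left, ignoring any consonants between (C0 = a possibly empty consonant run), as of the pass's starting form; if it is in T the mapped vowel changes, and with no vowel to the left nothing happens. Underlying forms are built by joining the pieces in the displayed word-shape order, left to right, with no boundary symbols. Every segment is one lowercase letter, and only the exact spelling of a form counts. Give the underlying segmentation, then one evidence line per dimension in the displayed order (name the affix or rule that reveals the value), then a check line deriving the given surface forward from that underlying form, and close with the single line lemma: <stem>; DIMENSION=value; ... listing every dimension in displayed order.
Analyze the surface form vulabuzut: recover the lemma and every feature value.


underlying: vula-bu-o-zud
RANK=gu - signalled by the affix -zud
CLASS=mi - signalled by the affix -bu
VEL=fe - signalled by the affix -o
check: vulabuozud -> vulabuozut -> vulabuozut -> vulabuzut
lemma: vula; RANK=gu; CLASS=mi; VEL=fe


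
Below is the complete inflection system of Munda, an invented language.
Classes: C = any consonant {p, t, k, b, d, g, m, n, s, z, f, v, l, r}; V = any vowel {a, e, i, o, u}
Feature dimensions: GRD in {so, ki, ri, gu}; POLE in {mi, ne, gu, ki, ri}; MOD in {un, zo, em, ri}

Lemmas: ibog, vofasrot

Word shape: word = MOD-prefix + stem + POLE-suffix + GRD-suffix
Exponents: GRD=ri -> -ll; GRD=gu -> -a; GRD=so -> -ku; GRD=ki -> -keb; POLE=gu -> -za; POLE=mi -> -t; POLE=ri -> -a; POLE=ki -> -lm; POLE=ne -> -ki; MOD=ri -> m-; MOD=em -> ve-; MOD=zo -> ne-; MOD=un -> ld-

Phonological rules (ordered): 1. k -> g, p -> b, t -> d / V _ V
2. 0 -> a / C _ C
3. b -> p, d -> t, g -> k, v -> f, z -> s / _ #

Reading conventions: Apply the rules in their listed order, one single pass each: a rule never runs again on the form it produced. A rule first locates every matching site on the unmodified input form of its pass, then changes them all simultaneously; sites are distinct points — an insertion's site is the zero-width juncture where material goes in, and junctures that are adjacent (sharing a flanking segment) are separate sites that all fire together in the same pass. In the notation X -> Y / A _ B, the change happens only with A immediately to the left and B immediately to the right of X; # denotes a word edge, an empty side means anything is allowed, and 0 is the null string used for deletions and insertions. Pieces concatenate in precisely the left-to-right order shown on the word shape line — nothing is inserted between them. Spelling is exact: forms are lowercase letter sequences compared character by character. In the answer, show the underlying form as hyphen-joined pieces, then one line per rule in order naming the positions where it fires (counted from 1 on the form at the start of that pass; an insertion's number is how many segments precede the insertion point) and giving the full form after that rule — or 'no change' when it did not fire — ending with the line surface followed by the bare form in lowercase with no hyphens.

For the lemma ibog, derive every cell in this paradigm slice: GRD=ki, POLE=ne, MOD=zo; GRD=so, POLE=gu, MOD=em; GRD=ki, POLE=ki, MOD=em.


cell GRD=ki, POLE=ne, MOD=zo:
underlying: ne-ibog-ki-keb
1. k -> g, p -> b, t -> d / V _ V: fires at position(s) 9: neibogkigeb
2. 0 -> a / C _ C: inserts after position(s) 6: neibogakigeb
3. b -> p, d -> t, g -> k, v -> f, z -> s / _ #: fires at position(s) 12: neibogakigep
surface: neibogakigep

cell GRD=so, POLE=gu, MOD=em:
underlying: ve-ibog-za-ku
1. k -> g, p -> b, t -> d / V _ V: fires at position(s) 9: veibogzagu
2. 0 -> a / C _ C: inserts after position(s) 6: veibogazagu
3. b -> p, d -> t, g -> k, v -> f, z -> s / _ #: no change
surface: veibogazagu

cell GRD=ki, POLE=ki, MOD=em:
underlying: ve-ibog-lm-keb
1. k -> g, p -> b, t -> d / V _ V: no change
2. 0 -> a / C _ C: inserts after position(s) 6, 7, 8: veibogalamakeb
3. b -> p, d -> t, g -> k, v -> f, z -> s / _ #: fires at position(s) 14: veibogalamakep
surface: veibogalamakep


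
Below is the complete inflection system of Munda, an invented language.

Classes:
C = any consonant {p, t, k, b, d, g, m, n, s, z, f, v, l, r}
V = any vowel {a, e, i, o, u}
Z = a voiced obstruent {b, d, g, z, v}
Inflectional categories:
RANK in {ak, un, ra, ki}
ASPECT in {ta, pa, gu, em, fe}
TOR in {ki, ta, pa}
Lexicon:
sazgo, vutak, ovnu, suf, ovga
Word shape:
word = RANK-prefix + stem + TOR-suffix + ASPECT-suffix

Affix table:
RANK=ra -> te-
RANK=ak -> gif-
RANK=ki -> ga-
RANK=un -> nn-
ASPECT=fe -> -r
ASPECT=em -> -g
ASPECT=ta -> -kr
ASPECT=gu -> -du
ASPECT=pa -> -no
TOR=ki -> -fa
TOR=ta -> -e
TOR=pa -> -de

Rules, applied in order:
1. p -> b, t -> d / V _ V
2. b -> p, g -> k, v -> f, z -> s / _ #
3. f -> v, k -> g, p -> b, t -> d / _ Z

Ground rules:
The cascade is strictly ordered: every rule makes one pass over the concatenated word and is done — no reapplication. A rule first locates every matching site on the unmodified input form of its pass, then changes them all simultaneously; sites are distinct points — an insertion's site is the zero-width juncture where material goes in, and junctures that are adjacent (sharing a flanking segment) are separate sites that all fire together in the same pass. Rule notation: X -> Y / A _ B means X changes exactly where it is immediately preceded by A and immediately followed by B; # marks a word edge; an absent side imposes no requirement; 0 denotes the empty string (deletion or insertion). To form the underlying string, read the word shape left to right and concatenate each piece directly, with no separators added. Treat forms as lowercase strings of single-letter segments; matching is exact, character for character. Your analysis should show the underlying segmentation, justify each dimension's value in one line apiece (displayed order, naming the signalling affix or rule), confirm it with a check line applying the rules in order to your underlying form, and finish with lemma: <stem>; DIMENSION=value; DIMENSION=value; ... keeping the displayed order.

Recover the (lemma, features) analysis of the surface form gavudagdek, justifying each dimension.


underlying: ga-vutak-de-g
RANK=ki - signalled by the affix ga-
ASPECT=em - signalled by the affix -g
TOR=pa - signalled by the affix -de
check: gavutakdeg -> gavudakdeg -> gavudakdek -> gavudagdek
lemma: vutak; RANK=ki; ASPECT=em; TOR=pa


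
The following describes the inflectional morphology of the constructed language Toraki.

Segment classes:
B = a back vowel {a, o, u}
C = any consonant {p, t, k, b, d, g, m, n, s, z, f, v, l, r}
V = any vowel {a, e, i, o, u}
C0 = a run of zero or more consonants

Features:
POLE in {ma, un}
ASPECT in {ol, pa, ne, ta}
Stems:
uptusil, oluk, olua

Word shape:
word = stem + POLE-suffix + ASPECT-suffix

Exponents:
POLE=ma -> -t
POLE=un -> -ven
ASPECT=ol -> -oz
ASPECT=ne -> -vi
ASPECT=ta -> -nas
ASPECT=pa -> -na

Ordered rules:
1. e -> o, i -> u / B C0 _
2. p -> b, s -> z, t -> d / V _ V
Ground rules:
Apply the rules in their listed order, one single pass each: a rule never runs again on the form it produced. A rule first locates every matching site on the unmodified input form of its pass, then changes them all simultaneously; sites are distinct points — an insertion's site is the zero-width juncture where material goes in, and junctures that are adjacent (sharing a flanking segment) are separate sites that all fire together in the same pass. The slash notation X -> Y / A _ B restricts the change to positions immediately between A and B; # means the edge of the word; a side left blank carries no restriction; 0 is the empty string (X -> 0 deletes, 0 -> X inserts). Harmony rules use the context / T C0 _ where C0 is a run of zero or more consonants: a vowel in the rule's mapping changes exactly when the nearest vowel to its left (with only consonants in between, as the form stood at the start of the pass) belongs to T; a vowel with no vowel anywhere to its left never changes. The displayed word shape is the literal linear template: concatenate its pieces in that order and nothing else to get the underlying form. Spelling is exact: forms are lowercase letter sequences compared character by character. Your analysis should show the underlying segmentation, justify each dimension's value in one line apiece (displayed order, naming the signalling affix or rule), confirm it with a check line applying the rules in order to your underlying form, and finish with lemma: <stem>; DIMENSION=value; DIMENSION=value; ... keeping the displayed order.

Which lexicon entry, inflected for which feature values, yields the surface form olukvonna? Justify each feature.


underlying: oluk-ven-na
POLE=un - signalled by the affix -ven
ASPECT=pa - signalled by the affix -na
check: olukvenna -> olukvonna -> olukvonna
lemma: oluk; POLE=un; ASPECT=pa


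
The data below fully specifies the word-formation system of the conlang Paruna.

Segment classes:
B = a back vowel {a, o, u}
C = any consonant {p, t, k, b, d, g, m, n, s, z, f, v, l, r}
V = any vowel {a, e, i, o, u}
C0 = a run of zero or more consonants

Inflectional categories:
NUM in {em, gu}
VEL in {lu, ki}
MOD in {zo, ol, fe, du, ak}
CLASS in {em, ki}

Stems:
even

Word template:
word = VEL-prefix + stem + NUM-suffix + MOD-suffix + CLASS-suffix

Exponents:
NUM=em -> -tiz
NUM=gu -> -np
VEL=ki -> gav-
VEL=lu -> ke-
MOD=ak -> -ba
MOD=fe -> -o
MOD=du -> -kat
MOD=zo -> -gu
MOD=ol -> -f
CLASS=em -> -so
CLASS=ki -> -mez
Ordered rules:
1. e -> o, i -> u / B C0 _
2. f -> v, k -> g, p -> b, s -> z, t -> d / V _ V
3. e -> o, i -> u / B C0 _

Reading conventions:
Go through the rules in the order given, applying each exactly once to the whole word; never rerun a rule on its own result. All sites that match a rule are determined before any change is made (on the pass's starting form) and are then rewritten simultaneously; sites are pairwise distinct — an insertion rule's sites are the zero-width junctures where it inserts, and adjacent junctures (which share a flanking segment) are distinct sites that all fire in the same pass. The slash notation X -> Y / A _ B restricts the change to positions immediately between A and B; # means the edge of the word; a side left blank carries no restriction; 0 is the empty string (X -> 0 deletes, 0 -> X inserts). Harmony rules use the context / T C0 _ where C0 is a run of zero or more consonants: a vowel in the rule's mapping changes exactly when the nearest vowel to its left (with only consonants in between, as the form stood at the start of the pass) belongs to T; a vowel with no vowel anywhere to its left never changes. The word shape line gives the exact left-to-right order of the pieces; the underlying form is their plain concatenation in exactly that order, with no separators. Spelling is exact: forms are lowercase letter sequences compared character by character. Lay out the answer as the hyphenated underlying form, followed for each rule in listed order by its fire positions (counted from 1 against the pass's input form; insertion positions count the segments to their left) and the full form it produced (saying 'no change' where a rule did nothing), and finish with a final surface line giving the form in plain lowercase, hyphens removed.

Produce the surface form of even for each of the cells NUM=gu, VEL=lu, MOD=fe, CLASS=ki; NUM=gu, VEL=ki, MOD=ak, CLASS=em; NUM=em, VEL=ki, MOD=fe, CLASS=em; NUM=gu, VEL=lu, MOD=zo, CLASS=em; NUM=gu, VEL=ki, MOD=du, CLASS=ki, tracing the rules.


cell NUM=gu, VEL=lu, MOD=fe, CLASS=ki:
underlying: ke-even-np-o-mez
1. e -> o, i -> u / B C0 _: fires at position(s) 11: keevennpomoz
2. f -> v, k -> g, p -> b, s -> z, t -> d / V _ V: no change
3. e -> o, i -> u / B C0 _: no change
surface: keevennpomoz

cell NUM=gu, VEL=ki, MOD=ak, CLASS=em:
underlying: gav-even-np-ba-so
1. e -> o, i -> u / B C0 _: fires at position(s) 4: gavovennpbaso
2. f -> v, k -> g, p -> b, s -> z, t -> d / V _ V: fires at position(s) 12: gavovennpbazo
3. e -> o, i -> u / B C0 _: fires at position(s) 6: gavovonnpbazo
surface: gavovonnpbazo

cell NUM=em, VEL=ki, MOD=fe, CLASS=em:
underlying: gav-even-tiz-o-so
1. e -> o, i -> u / B C0 _: fires at position(s) 4: gavoventizoso
2. f -> v, k -> g, p -> b, s -> z, t -> d / V _ V: fires at position(s) 12: gavoventizozo
3. e -> o, i -> u / B C0 _: fires at position(s) 6: gavovontizozo
surface: gavovontizozo

cell NUM=gu, VEL=lu, MOD=zo, CLASS=em:
underlying: ke-even-np-gu-so
1. e -> o, i -> u / B C0 _: no change
2. f -> v, k -> g, p -> b, s -> z, t -> d / V _ V: fires at position(s) 11: keevennpguzo
3. e -> o, i -> u / B C0 _: no change
surface: keevennpguzo

cell NUM=gu, VEL=ki, MOD=du, CLASS=ki:
underlying: gav-even-np-kat-mez
1. e -> o, i -> u / B C0 _: fires at position(s) 4, 14: gavovennpkatmoz
2. f -> v, k -> g, p -> b, s -> z, t -> d / V _ V: no change
3. e -> o, i -> u / B C0 _: fires at position(s) 6: gavovonnpkatmoz
surface: gavovonnpkatmoz


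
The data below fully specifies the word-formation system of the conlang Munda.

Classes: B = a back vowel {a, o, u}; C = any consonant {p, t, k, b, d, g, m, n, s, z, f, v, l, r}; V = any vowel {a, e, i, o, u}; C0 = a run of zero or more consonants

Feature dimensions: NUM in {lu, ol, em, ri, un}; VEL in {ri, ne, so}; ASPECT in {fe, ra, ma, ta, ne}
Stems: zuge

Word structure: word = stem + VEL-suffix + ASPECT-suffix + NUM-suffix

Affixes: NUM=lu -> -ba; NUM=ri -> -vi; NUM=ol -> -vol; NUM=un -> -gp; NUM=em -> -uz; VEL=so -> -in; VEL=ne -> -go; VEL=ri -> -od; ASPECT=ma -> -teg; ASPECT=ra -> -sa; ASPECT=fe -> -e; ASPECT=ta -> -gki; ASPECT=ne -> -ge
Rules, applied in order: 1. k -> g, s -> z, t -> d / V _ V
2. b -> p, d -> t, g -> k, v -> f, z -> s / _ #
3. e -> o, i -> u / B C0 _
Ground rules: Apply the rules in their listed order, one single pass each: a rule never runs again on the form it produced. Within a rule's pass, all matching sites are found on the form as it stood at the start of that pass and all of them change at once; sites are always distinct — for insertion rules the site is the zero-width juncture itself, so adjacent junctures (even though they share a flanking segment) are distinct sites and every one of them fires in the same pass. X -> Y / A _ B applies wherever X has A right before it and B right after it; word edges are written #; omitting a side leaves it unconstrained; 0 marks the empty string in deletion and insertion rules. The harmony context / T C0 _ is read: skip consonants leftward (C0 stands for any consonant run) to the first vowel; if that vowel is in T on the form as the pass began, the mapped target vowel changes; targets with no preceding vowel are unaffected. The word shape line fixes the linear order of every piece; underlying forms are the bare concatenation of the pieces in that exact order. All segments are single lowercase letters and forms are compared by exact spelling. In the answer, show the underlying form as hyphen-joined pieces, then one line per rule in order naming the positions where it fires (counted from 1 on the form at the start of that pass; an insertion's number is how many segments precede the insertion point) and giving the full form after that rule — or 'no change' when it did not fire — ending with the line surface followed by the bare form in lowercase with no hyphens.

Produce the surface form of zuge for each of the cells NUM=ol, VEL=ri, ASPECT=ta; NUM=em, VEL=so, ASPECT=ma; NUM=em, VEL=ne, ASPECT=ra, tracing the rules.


cell NUM=ol, VEL=ri, ASPECT=ta:
underlying: zuge-od-gki-vol
1. k -> g, s -> z, t -> d / V _ V: no change
2. b -> p, d -> t, g -> k, v -> f, z -> s / _ #: no change
3. e -> o, i -> u / B C0 _: fires at position(s) 4, 9: zugoodgkuvol
surface: zugoodgkuvol

cell NUM=em, VEL=so, ASPECT=ma:
underlying: zuge-in-teg-uz
1. k -> g, s -> z, t -> d / V _ V: no change
2. b -> p, d -> t, g -> k, v -> f, z -> s / _ #: fires at position(s) 11: zugeintegus
3. e -> o, i -> u / B C0 _: fires at position(s) 4: zugointegus
surface: zugointegus

cell NUM=em, VEL=ne, ASPECT=ra:
underlying: zuge-go-sa-uz
1. k -> g, s -> z, t -> d / V _ V: fires at position(s) 7: zugegozauz
2. b -> p, d -> t, g -> k, v -> f, z -> s / _ #: fires at position(s) 10: zugegozaus
3. e -> o, i -> u / B C0 _: fires at position(s) 4: zugogozaus
surface: zugogozaus


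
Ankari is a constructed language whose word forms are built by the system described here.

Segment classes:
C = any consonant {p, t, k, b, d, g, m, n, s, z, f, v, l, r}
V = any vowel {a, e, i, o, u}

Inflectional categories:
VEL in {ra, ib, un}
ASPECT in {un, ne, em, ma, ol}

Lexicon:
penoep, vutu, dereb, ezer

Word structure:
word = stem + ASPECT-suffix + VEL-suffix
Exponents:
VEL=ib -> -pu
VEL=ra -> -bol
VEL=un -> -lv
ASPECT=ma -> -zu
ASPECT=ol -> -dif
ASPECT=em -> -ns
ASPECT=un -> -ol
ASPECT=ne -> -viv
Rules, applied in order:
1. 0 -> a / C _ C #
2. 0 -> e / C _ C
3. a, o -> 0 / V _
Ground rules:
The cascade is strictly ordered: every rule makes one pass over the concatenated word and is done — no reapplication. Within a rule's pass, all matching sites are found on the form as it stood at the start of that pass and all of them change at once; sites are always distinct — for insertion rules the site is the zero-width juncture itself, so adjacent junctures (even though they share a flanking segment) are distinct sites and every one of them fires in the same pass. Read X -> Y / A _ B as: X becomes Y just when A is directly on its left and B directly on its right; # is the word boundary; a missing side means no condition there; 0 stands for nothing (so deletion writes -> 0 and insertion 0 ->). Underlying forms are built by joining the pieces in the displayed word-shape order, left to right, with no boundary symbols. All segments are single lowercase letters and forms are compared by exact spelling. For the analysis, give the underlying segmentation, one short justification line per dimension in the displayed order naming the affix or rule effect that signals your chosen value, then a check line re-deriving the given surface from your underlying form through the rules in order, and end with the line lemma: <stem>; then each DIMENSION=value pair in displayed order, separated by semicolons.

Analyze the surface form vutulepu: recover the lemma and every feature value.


underlying: vutu-ol-pu
VEL=ib - signalled by the affix -pu
ASPECT=un - signalled by the affix -ol
check: vutuolpu -> vutuolpu -> vutuolepu -> vutulepu
lemma: vutu; VEL=ib; ASPECT=un


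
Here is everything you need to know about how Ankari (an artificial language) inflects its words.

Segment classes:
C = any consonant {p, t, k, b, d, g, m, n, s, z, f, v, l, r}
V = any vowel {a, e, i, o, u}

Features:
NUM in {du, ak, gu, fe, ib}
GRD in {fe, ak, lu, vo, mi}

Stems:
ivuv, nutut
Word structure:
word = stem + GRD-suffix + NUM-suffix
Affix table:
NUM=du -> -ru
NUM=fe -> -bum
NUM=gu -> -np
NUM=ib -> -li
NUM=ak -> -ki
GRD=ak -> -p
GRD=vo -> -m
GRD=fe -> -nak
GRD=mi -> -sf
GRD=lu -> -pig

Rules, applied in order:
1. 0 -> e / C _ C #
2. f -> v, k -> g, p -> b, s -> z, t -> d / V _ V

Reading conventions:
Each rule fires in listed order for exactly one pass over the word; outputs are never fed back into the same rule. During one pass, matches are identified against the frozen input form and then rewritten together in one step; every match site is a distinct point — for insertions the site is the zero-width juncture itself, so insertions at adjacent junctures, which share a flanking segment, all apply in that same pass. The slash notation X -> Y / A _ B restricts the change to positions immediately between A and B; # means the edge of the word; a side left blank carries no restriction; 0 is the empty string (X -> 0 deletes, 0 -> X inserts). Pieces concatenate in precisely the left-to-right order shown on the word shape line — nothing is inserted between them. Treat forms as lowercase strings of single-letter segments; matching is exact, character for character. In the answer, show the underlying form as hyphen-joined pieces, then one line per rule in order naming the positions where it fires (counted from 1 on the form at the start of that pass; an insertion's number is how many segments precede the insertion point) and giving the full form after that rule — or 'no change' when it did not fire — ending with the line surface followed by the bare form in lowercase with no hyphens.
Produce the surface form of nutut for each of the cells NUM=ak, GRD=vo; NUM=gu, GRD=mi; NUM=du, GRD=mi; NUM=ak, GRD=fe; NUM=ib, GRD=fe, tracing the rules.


cell NUM=ak, GRD=vo:
underlying: nutut-m-ki
1. 0 -> e / C _ C #: no change
2. f -> v, k -> g, p -> b, s -> z, t -> d / V _ V: fires at position(s) 3: nudutmki
surface: nudutmki

cell NUM=gu, GRD=mi:
underlying: nutut-sf-np
1. 0 -> e / C _ C #: inserts after position(s) 8: nututsfnep
2. f -> v, k -> g, p -> b, s -> z, t -> d / V _ V: fires at position(s) 3: nudutsfnep
surface: nudutsfnep

cell NUM=du, GRD=mi:
underlying: nutut-sf-ru
1. 0 -> e / C _ C #: no change
2. f -> v, k -> g, p -> b, s -> z, t -> d / V _ V: fires at position(s) 3: nudutsfru
surface: nudutsfru

cell NUM=ak, GRD=fe:
underlying: nutut-nak-ki
1. 0 -> e / C _ C #: no change
2. f -> v, k -> g, p -> b, s -> z, t -> d / V _ V: fires at position(s) 3: nudutnakki
surface: nudutnakki

cell NUM=ib, GRD=fe:
underlying: nutut-nak-li
1. 0 -> e / C _ C #: no change
2. f -> v, k -> g, p -> b, s -> z, t -> d / V _ V: fires at position(s) 3: nudutnakli
surface: nudutnakli
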